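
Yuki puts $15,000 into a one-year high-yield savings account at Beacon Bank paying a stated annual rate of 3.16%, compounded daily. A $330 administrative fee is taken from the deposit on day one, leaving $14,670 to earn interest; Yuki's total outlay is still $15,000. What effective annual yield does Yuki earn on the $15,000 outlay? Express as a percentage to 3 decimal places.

0.940%

Value after one year: 14,670 × (1 + 0.0316/365)^365 = 14,670 × 1.032103 = $15,140.95.
Effective yield on the $15,000 outlay: 15,140.95 / 15,000 − 1 = 0.009397 = 0.940%.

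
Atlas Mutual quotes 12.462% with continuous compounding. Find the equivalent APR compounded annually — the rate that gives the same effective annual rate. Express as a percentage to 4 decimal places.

13.2718%

EAR under continuous compounding: e^0.12462 − 1 = 0.132718.
Compounded annually, the equivalent nominal rate is the EAR itself: 13.2718%.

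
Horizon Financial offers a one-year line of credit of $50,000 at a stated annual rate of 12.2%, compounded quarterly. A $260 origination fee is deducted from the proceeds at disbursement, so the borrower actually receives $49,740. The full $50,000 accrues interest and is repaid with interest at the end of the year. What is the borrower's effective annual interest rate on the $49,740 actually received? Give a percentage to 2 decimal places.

Amount owed after one year: 50,000 × (1 + 0.122/4)^4 = 50,000 × 1.127696 = $56,384.79.
Effective rate on net proceeds: 56,384.79 / 49,740 − 1 = 0.133591 = 13.36%.

13.36%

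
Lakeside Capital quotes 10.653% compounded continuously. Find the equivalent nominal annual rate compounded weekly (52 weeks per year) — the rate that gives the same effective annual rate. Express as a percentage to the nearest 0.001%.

EAR under continuous compounding: e^0.10653 − 1 = 0.112411.
Solve (1 + r/52)^52 = 1.112411: r/52 = 1.112411^(1/52) − 1 = 0.002051, so r = 0.106639 = 10.664%.

10.664%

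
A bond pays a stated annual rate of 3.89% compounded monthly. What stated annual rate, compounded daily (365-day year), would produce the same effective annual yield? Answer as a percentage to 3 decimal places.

EAR = (1 + 0.0389/12)^12 − 1 = 0.039601.
Solve (1 + r/365)^365 = 1.039601: r/365 = 1.039601^(1/365) − 1 = 0.000106, so r = 0.038839 = 3.884%.

3.884%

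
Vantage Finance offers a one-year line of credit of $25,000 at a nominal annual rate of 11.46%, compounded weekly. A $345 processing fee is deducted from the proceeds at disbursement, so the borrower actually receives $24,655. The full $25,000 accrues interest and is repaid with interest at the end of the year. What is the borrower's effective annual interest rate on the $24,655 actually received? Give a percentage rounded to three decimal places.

Amount owed after one year: 25,000 × (1 + 0.1146/52)^52 = 25,000 × 1.121283 = $28,032.08.
Effective rate on net proceeds: 28,032.08 / 24,655 − 1 = 0.136974 = 13.697%.

13.697%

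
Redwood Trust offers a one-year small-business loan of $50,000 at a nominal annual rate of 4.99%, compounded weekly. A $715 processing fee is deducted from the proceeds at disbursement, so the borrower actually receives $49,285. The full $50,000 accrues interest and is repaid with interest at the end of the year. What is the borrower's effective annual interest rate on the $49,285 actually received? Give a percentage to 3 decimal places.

Amount owed after one year: 50,000 × (1 + 0.0499/52)^52 = 50,000 × 1.051141 = $52,557.04.
Effective rate on net proceeds: 52,557.04 / 49,285 − 1 = 0.066390 = 6.639%.

6.639%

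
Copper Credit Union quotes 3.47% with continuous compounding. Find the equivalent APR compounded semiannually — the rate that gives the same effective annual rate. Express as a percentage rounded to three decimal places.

EAR under continuous compounding: e^0.0347 − 1 = 0.035309.
Solve (1 + r/2)^2 = 1.035309: r/2 = 1.035309^(1/2) − 1 = 0.017501, so r = 0.035003 = 3.500%.

3.500%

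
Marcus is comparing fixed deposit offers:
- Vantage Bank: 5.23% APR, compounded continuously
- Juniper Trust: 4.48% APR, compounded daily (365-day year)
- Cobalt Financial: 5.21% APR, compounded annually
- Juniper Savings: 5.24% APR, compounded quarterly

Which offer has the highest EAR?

Vantage Bank: e^0.0523 − 1 = 5.369%
Juniper Trust: (1 + 0.0448/365)^365 − 1 = 4.582%
Cobalt Financial: compounded annually, EAR = 5.210%
Juniper Savings: (1 + 0.0524/4)^4 − 1 = 5.344%
The highest effective annual rate is Vantage Bank at 5.369%.

Vantage Bank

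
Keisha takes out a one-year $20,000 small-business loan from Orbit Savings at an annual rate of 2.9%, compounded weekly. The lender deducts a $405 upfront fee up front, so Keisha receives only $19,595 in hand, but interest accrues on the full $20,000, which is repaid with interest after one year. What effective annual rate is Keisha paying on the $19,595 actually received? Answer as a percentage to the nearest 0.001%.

5.069%

Amount owed after one year: 20,000 × (1 + 0.029/52)^52 = 20,000 × 1.029416 = $20,588.33.
Effective rate on net proceeds: 20,588.33 / 19,595 − 1 = 0.050693 = 5.069%.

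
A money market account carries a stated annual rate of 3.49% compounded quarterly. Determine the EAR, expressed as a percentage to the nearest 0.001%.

EAR = (1 + 0.0349/4)^4 − 1.
= (1 + 0.008725)^4 − 1 = 1.035359 − 1 = 3.536%.

3.536%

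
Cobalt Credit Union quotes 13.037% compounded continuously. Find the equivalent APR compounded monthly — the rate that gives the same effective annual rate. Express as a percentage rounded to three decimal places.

EAR under continuous compounding: e^0.13037 − 1 = 0.139250.
Solve (1 + r/12)^12 = 1.139250: r/12 = 1.139250^(1/12) − 1 = 0.010923, so r = 0.131081 = 13.108%.

13.108%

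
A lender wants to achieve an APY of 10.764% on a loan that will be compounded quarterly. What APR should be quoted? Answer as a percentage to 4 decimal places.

(1 + r/4)^4 − 1 = 0.10764, so 1 + r/4 = 1.10764^(1/4).
r/4 = 0.025887, so r = 0.103549 = 10.3549%.

10.3549%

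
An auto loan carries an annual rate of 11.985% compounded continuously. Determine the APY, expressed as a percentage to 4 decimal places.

With continuous compounding, EAR = e^0.11985 − 1.
e^0.11985 = 1.127328, so EAR = 0.127328 = 12.7328%.

12.7328%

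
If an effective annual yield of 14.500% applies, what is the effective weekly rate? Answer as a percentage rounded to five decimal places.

The per-week rate i satisfies (1 + i)^52 = 1 + 0.14500.
i = 1.14500^(1/52) − 1 = 0.0026073 = 0.26073%.

0.26073%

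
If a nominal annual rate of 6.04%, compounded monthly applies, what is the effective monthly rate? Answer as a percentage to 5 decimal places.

0.50333%

With a nominal annual rate compounded monthly, the periodic rate is the nominal rate divided by 12.
i = 0.0604 / 12 = 0.0050333 = 0.50333%.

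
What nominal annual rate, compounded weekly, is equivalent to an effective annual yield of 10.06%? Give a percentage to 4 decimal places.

9.5944%

(1 + r/52)^52 − 1 = 0.1006, so 1 + r/52 = 1.1006^(1/52).
r/52 = 0.001845, so r = 0.095944 = 9.5944%.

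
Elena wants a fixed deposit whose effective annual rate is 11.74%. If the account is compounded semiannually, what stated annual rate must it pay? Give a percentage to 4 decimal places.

(1 + r/2)^2 − 1 = 0.1174, so 1 + r/2 = 1.1174^(1/2).
r/2 = 0.057071, so r = 0.114143 = 11.4143%.

11.4143%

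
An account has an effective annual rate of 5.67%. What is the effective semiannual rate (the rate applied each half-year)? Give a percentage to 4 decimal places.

2.7959%

The per-half-year rate i satisfies (1 + i)^2 = 1 + 0.0567.
i = 1.0567^(1/2) − 1 = 0.0279591 = 2.7959%.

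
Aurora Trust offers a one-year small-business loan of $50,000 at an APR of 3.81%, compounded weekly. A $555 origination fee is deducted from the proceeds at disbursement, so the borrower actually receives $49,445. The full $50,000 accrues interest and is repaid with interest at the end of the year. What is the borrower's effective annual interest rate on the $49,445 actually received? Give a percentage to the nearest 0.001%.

5.048%

Amount owed after one year: 50,000 × (1 + 0.0381/52)^52 = 50,000 × 1.038821 = $51,941.03.
Effective rate on net proceeds: 51,941.03 / 49,445 − 1 = 0.050481 = 5.048%.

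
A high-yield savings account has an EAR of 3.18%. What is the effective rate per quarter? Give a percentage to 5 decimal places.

0.78569%

The per-quarter rate i satisfies (1 + i)^4 = 1 + 0.0318.
i = 1.0318^(1/4) − 1 = 0.0078569 = 0.78569%.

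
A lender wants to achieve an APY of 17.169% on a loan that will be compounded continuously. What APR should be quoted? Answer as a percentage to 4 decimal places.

15.8447%

Continuous: nominal r satisfies e^r − 1 = 0.17169.
r = ln(1 + 0.17169) = ln(1.17169) = 0.158447 = 15.8447%.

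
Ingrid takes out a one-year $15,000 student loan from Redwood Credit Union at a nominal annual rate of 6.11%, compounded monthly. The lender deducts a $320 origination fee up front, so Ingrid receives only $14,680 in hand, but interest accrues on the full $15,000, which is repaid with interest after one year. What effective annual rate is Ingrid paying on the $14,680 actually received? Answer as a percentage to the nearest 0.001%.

Amount owed after one year: 15,000 × (1 + 0.0611/12)^12 = 15,000 × 1.062840 = $15,942.61.
Effective rate on net proceeds: 15,942.61 / 14,680 − 1 = 0.086009 = 8.601%.

8.601%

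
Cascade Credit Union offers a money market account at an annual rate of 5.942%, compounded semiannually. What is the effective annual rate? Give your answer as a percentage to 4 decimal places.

EAR = (1 + 0.05942/2)^2 − 1.
= (1 + 0.029710)^2 − 1 = 1.060303 − 1 = 6.0303%.

6.0303%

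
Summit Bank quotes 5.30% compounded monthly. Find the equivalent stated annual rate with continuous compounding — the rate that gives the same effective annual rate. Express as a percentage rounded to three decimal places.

5.288%

EAR = (1 + 0.0530/12)^12 − 1 = 0.054307.
Equivalent continuous rate: r = ln(1 + 0.054307) = 0.052883 = 5.288%.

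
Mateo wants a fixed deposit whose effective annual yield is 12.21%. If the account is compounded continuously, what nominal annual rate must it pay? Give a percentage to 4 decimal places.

Continuous: nominal r satisfies e^r − 1 = 0.1221.
r = ln(1 + 0.1221) = ln(1.1221) = 0.115202 = 11.5202%.

11.5202%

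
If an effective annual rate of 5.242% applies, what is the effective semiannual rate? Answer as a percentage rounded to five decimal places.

The per-half-year rate i satisfies (1 + i)^2 = 1 + 0.05242.
i = 1.05242^(1/2) − 1 = 0.0258752 = 2.58752%.

2.58752%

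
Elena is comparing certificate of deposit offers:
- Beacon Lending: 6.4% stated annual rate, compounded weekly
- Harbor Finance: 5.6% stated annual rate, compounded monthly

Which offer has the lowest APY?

Harbor Finance

Beacon Lending: (1 + 0.064/52)^52 − 1 = 6.605%
Harbor Finance: (1 + 0.056/12)^12 − 1 = 5.746%
The lowest effective annual rate is Harbor Finance at 5.746%.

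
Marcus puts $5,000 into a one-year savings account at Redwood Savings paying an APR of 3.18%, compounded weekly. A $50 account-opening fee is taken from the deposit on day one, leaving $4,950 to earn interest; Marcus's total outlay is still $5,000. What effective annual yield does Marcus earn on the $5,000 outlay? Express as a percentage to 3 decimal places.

2.198%

Value after one year: 4,950 × (1 + 0.0318/52)^52 = 4,950 × 1.032301 = $5,109.89.
Effective yield on the $5,000 outlay: 5,109.89 / 5,000 − 1 = 0.021978 = 2.198%.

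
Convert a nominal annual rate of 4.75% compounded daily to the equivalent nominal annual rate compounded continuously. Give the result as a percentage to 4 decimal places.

4.7497%

EAR = (1 + 0.0475/365)^365 − 1 = 0.048643.
Equivalent continuous rate: r = ln(1 + 0.048643) = 0.047497 = 4.7497%.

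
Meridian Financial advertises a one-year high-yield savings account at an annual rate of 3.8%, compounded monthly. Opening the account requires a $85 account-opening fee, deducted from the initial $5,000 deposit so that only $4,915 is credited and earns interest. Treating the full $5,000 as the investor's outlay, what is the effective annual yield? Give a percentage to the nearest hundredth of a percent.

Value after one year: 4,915 × (1 + 0.038/12)^12 = 4,915 × 1.038669 = $5,105.06.
Effective yield on the $5,000 outlay: 5,105.06 / 5,000 − 1 = 0.021011 = 2.10%.

2.10%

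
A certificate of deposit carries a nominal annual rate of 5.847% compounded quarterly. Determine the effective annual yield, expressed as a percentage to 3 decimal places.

5.976%

EAR = (1 + 0.05847/4)^4 − 1.
= (1 + 0.014618)^4 − 1 = 1.059765 − 1 = 5.976%.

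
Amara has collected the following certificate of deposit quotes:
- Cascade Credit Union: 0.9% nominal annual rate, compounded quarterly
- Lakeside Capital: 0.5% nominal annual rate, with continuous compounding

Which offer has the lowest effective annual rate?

Cascade Credit Union: (1 + 0.009/4)^4 − 1 = 0.903%
Lakeside Capital: e^0.005 − 1 = 0.501%
The lowest effective annual rate is Lakeside Capital at 0.501%.

Lakeside Capital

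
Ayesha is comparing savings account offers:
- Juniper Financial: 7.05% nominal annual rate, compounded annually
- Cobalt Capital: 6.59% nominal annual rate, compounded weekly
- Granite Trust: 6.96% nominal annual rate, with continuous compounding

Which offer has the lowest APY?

Juniper Financial: compounded annually, EAR = 7.050%
Cobalt Capital: (1 + 0.0659/52)^52 − 1 = 6.808%
Granite Trust: e^0.0696 − 1 = 7.208%
The lowest effective annual rate is Cobalt Capital at 6.808%.

Cobalt Capital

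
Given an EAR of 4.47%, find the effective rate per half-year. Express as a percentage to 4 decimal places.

2.2106%

The per-half-year rate i satisfies (1 + i)^2 = 1 + 0.0447.
i = 1.0447^(1/2) − 1 = 0.0221057 = 2.2106%.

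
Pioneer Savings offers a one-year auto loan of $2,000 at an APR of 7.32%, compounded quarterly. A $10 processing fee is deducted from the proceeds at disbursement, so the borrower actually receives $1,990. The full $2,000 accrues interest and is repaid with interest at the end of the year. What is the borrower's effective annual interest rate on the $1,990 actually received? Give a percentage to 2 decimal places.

8.06%

Amount owed after one year: 2,000 × (1 + 0.0732/4)^4 = 2,000 × 1.075234 = $2,150.47.
Effective rate on net proceeds: 2,150.47 / 1,990 − 1 = 0.080637 = 8.06%.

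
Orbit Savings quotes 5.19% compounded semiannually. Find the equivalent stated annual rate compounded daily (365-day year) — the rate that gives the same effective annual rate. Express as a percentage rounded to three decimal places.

EAR = (1 + 0.0519/2)^2 − 1 = 0.052573.
Solve (1 + r/365)^365 = 1.052573: r/365 = 1.052573^(1/365) − 1 = 0.000140, so r = 0.051242 = 5.124%.

5.124%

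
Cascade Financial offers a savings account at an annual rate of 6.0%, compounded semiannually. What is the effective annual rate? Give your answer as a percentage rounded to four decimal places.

6.0900%

EAR = (1 + 0.060/2)^2 − 1.
= (1 + 0.030000)^2 − 1 = 1.060900 − 1 = 6.0900%.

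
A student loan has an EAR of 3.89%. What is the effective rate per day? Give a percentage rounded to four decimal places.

The per-day rate i satisfies (1 + i)^365 = 1 + 0.0389.
i = 1.0389^(1/365) − 1 = 0.0001046 = 0.0105%.

0.0105%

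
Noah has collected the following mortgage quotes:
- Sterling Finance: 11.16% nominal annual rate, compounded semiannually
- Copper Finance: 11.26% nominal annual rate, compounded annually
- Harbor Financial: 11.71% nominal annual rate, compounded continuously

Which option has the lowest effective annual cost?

Copper Finance

Sterling Finance: (1 + 0.1116/2)^2 − 1 = 11.471%
Copper Finance: compounded annually, EAR = 11.260%
Harbor Financial: e^0.1171 − 1 = 12.423%
The lowest effective annual rate is Copper Finance at 11.260%.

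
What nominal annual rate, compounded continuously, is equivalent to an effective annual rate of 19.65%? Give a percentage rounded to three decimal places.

Continuous: nominal r satisfies e^r − 1 = 0.1965.
r = ln(1 + 0.1965) = ln(1.1965) = 0.179401 = 17.940%.

17.940%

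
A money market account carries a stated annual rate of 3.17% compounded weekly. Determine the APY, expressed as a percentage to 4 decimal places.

3.2198%

EAR = (1 + 0.0317/52)^52 − 1.
= (1 + 0.000610)^52 − 1 = 1.032198 − 1 = 3.2198%.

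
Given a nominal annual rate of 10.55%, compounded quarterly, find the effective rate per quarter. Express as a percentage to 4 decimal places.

With a nominal annual rate compounded quarterly, the periodic rate is the nominal rate divided by 4.
i = 0.1055 / 4 = 0.0263750 = 2.6375%.

2.6375%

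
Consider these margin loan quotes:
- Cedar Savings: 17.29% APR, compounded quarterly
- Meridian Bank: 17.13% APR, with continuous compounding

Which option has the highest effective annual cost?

Meridian Bank

Cedar Savings: (1 + 0.1729/4)^4 − 1 = 18.444%
Meridian Bank: e^0.1713 − 1 = 18.685%
The highest effective annual rate is Meridian Bank at 18.685%.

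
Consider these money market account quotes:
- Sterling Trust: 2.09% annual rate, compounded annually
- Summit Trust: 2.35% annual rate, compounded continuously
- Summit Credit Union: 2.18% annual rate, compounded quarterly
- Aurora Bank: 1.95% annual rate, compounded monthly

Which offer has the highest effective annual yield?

Sterling Trust: compounded annually, EAR = 2.090%
Summit Trust: e^0.0235 − 1 = 2.378%
Summit Credit Union: (1 + 0.0218/4)^4 − 1 = 2.198%
Aurora Bank: (1 + 0.0195/12)^12 − 1 = 1.968%
The highest effective annual rate is Summit Trust at 2.378%.

Summit Trust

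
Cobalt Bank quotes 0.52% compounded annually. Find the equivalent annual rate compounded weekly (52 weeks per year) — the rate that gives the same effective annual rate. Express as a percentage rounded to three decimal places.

0.519%

Compounded annually, EAR = nominal = 0.005200.
Solve (1 + r/52)^52 = 1.005200: r/52 = 1.005200^(1/52) − 1 = 0.000100, so r = 0.005187 = 0.519%.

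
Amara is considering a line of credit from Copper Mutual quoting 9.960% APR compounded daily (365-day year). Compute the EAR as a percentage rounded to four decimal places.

10.4714%

EAR = (1 + 0.09960/365)^365 − 1.
= (1 + 0.000273)^365 − 1 = 1.104714 − 1 = 10.4714%.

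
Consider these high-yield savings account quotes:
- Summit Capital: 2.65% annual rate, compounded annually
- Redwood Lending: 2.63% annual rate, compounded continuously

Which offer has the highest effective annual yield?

Redwood Lending

Summit Capital: compounded annually, EAR = 2.650%
Redwood Lending: e^0.0263 − 1 = 2.665%
The highest effective annual rate is Redwood Lending at 2.665%.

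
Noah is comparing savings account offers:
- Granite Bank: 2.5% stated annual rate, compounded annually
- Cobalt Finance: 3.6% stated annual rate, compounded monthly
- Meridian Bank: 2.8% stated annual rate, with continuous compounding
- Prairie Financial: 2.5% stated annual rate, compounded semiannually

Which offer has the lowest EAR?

Granite Bank

Granite Bank: compounded annually, EAR = 2.500%
Cobalt Finance: (1 + 0.036/12)^12 − 1 = 3.660%
Meridian Bank: e^0.028 − 1 = 2.840%
Prairie Financial: (1 + 0.025/2)^2 − 1 = 2.516%
The lowest effective annual rate is Granite Bank at 2.500%.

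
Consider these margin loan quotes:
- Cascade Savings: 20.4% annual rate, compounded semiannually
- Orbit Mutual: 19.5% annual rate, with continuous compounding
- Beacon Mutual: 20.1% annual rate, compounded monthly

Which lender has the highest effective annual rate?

Beacon Mutual

Cascade Savings: (1 + 0.204/2)^2 − 1 = 21.440%
Orbit Mutual: e^0.195 − 1 = 21.531%
Beacon Mutual: (1 + 0.201/12)^12 − 1 = 22.059%
The highest effective annual rate is Beacon Mutual at 22.059%.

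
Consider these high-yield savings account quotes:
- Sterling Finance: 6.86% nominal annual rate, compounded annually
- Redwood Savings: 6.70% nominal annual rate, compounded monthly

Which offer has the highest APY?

Redwood Savings

Sterling Finance: compounded annually, EAR = 6.860%
Redwood Savings: (1 + 0.0670/12)^12 − 1 = 6.910%
The highest effective annual rate is Redwood Savings at 6.910%.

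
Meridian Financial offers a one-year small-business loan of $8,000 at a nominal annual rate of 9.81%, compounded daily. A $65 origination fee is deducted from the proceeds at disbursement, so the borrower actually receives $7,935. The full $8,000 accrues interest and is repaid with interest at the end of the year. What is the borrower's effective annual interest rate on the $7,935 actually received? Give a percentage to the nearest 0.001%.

11.209%

Amount owed after one year: 8,000 × (1 + 0.0981/365)^365 = 8,000 × 1.103059 = $8,824.47.
Effective rate on net proceeds: 8,824.47 / 7,935 − 1 = 0.112094 = 11.209%.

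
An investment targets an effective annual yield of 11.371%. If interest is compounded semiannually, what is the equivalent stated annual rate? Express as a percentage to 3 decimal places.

(1 + r/2)^2 − 1 = 0.11371, so 1 + r/2 = 1.11371^(1/2).
r/2 = 0.055325, so r = 0.110649 = 11.065%.

11.065%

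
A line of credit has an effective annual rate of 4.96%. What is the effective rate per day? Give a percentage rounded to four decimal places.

The per-day rate i satisfies (1 + i)^365 = 1 + 0.0496.
i = 1.0496^(1/365) − 1 = 0.0001326 = 0.0133%.

0.0133%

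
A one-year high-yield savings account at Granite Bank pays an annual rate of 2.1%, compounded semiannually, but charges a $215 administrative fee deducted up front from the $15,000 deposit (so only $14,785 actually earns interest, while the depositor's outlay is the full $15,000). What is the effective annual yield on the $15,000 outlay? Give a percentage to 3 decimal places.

Value after one year: 14,785 × (1 + 0.021/2)^2 = 14,785 × 1.021110 = $15,097.12.
Effective yield on the $15,000 outlay: 15,097.12 / 15,000 − 1 = 0.006474 = 0.647%.

0.647%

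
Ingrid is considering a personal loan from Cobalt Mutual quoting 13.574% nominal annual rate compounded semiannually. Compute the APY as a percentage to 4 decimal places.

14.0346%

EAR = (1 + 0.13574/2)^2 − 1.
= 1.140346 − 1 = 14.0346%.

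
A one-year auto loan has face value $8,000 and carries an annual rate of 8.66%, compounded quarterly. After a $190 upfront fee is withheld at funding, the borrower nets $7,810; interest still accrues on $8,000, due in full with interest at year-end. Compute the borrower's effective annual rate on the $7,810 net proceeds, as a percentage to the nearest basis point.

Amount owed after one year: 8,000 × (1 + 0.0866/4)^4 = 8,000 × 1.089453 = $8,715.63.
Effective rate on net proceeds: 8,715.63 / 7,810 − 1 = 0.115957 = 11.60%.

11.60%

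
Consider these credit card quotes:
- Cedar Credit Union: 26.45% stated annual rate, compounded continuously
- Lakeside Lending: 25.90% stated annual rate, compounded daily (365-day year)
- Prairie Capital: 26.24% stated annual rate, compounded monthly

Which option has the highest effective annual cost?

Cedar Credit Union: e^0.2645 − 1 = 30.278%
Lakeside Lending: (1 + 0.2590/365)^365 − 1 = 29.551%
Prairie Capital: (1 + 0.2624/12)^12 − 1 = 29.638%
The highest effective annual rate is Cedar Credit Union at 30.278%.

Cedar Credit Union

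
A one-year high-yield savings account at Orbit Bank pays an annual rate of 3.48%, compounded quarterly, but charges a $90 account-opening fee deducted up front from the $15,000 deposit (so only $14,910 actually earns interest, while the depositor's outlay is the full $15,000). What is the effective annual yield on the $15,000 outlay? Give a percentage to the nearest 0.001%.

Value after one year: 14,910 × (1 + 0.0348/4)^4 = 14,910 × 1.035257 = $15,435.68.
Effective yield on the $15,000 outlay: 15,435.68 / 15,000 − 1 = 0.029045 = 2.905%.

2.905%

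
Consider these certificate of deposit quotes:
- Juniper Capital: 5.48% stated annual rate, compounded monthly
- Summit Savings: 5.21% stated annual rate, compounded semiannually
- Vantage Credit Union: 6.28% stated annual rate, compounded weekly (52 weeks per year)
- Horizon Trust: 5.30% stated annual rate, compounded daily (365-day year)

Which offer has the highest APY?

Vantage Credit Union

Juniper Capital: (1 + 0.0548/12)^12 − 1 = 5.620%
Summit Savings: (1 + 0.0521/2)^2 − 1 = 5.278%
Vantage Credit Union: (1 + 0.0628/52)^52 − 1 = 6.477%
Horizon Trust: (1 + 0.0530/365)^365 − 1 = 5.443%
The highest effective annual rate is Vantage Credit Union at 6.477%.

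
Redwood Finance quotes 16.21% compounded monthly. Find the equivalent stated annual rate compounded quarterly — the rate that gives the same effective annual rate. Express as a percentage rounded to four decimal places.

16.4300%

EAR = (1 + 0.1621/12)^12 − 1 = 0.174702.
Solve (1 + r/4)^4 = 1.174702: r/4 = 1.174702^(1/4) − 1 = 0.041075, so r = 0.164300 = 16.4300%.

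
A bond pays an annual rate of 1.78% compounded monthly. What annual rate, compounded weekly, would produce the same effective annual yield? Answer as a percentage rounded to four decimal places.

1.7790%

EAR = (1 + 0.0178/12)^12 − 1 = 0.017946.
Solve (1 + r/52)^52 = 1.017946: r/52 = 1.017946^(1/52) − 1 = 0.000342, so r = 0.017790 = 1.7790%.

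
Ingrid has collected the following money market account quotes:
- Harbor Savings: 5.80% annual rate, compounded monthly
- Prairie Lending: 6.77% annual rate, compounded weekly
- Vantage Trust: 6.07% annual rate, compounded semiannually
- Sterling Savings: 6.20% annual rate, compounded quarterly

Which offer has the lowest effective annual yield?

Harbor Savings: (1 + 0.0580/12)^12 − 1 = 5.957%
Prairie Lending: (1 + 0.0677/52)^52 − 1 = 7.000%
Vantage Trust: (1 + 0.0607/2)^2 − 1 = 6.162%
Sterling Savings: (1 + 0.0620/4)^4 − 1 = 6.346%
The lowest effective annual rate is Harbor Savings at 5.957%.

Harbor Savings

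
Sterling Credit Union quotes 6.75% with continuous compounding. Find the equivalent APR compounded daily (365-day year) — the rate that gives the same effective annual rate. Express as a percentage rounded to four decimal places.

EAR under continuous compounding: e^0.0675 − 1 = 0.069830.
Solve (1 + r/365)^365 = 1.069830: r/365 = 1.069830^(1/365) − 1 = 0.000185, so r = 0.067506 = 6.7506%.

6.7506%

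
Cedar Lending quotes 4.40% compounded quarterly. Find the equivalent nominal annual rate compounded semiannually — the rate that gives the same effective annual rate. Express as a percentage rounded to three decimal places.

EAR = (1 + 0.0440/4)^4 − 1 = 0.044731.
Solve (1 + r/2)^2 = 1.044731: r/2 = 1.044731^(1/2) − 1 = 0.022121, so r = 0.044242 = 4.424%.

4.424%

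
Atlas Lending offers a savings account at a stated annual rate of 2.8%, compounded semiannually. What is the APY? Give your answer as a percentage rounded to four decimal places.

2.8196%

EAR = (1 + 0.028/2)^2 − 1.
= (1 + 0.014000)^2 − 1 = 1.028196 − 1 = 2.8196%.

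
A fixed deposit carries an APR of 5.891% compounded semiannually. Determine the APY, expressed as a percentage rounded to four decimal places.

EAR = (1 + 0.05891/2)^2 − 1.
= (1 + 0.029455)^2 − 1 = 1.059778 − 1 = 5.9778%.

5.9778%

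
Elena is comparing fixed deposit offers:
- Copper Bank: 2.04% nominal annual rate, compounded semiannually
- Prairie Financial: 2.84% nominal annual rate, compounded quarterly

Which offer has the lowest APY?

Copper Bank

Copper Bank: (1 + 0.0204/2)^2 − 1 = 2.050%
Prairie Financial: (1 + 0.0284/4)^4 − 1 = 2.870%
The lowest effective annual rate is Copper Bank at 2.050%.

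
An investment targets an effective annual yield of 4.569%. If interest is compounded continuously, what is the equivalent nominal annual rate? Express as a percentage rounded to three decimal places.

Continuous: nominal r satisfies e^r − 1 = 0.04569.
r = ln(1 + 0.04569) = ln(1.04569) = 0.044677 = 4.468%.

4.468%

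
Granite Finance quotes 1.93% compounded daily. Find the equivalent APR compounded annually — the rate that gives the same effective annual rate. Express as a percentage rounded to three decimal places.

EAR = (1 + 0.0193/365)^365 − 1 = 0.019487.
Compounded annually, the equivalent nominal rate is the EAR itself: 1.949%.

1.949%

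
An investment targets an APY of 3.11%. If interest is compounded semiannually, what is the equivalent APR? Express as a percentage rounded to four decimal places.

(1 + r/2)^2 − 1 = 0.0311, so 1 + r/2 = 1.0311^(1/2).
r/2 = 0.015431, so r = 0.030862 = 3.0862%.

3.0862%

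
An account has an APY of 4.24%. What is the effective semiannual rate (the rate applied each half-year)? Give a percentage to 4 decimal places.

The per-half-year rate i satisfies (1 + i)^2 = 1 + 0.0424.
i = 1.0424^(1/2) − 1 = 0.0209799 = 2.0980%.

2.0980%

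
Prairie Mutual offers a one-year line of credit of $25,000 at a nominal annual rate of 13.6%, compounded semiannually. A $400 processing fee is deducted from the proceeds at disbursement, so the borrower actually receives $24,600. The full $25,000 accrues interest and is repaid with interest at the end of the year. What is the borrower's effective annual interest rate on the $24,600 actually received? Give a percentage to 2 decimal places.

Amount owed after one year: 25,000 × (1 + 0.136/2)^2 = 25,000 × 1.140624 = $28,515.60.
Effective rate on net proceeds: 28,515.60 / 24,600 − 1 = 0.159171 = 15.92%.

15.92%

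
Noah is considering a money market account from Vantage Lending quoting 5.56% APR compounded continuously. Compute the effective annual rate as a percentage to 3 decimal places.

With continuous compounding, EAR = e^0.0556 − 1.
e^0.0556 = 1.057175, so EAR = 0.057175 = 5.717%.

5.717%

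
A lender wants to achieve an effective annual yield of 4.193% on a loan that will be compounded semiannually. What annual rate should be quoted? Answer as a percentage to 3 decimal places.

4.150%

(1 + r/2)^2 − 1 = 0.04193, so 1 + r/2 = 1.04193^(1/2).
r/2 = 0.020750, so r = 0.041499 = 4.150%.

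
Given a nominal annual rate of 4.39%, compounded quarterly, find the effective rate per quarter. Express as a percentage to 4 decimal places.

1.0975%

With a nominal annual rate compounded quarterly, the periodic rate is the nominal rate divided by 4.
i = 0.0439 / 4 = 0.0109750 = 1.0975%.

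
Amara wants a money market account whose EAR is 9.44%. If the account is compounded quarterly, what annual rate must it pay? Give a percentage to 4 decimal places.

(1 + r/4)^4 − 1 = 0.0944, so 1 + r/4 = 1.0944^(1/4).
r/4 = 0.022808, so r = 0.091231 = 9.1231%.

9.1231%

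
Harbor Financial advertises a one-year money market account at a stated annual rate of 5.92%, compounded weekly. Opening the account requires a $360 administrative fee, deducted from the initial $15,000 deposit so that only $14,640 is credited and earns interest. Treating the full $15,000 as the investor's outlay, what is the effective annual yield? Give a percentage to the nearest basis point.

3.55%

Value after one year: 14,640 × (1 + 0.0592/52)^52 = 14,640 × 1.060952 = $15,532.33.
Effective yield on the $15,000 outlay: 15,532.33 / 15,000 − 1 = 0.035489 = 3.55%.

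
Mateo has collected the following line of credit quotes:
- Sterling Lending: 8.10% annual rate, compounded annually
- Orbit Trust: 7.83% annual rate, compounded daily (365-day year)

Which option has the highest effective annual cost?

Sterling Lending: compounded annually, EAR = 8.100%
Orbit Trust: (1 + 0.0783/365)^365 − 1 = 8.144%
The highest effective annual rate is Orbit Trust at 8.144%.

Orbit Trust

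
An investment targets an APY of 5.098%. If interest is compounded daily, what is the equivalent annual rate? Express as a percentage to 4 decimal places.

(1 + r/365)^365 − 1 = 0.05098, so 1 + r/365 = 1.05098^(1/365).
r/365 = 0.000136, so r = 0.049726 = 4.9726%.

4.9726%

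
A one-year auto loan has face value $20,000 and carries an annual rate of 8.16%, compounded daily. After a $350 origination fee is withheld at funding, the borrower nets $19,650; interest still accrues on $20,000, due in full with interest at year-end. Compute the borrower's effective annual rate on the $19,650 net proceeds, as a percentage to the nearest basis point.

10.43%

Amount owed after one year: 20,000 × (1 + 0.0816/365)^365 = 20,000 × 1.085012 = $21,700.24.
Effective rate on net proceeds: 21,700.24 / 19,650 − 1 = 0.104338 = 10.43%.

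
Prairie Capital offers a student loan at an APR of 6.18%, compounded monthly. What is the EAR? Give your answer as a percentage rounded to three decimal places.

EAR = (1 + 0.0618/12)^12 − 1.
= 1.063581 − 1 = 6.358%.

6.358%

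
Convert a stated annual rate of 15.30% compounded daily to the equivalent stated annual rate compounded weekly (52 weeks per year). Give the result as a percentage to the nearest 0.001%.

EAR = (1 + 0.1530/365)^365 − 1 = 0.165288.
Solve (1 + r/52)^52 = 1.165288: r/52 = 1.165288^(1/52) − 1 = 0.002946, so r = 0.153193 = 15.319%.

15.319%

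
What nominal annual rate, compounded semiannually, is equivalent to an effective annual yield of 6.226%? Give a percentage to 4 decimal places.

(1 + r/2)^2 − 1 = 0.06226, so 1 + r/2 = 1.06226^(1/2).
r/2 = 0.030660, so r = 0.061320 = 6.1320%.

6.1320%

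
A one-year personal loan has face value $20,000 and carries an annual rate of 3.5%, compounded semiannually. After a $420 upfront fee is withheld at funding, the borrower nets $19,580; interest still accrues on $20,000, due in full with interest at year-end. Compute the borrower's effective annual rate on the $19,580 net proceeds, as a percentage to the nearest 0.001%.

Amount owed after one year: 20,000 × (1 + 0.035/2)^2 = 20,000 × 1.035306 = $20,706.13.
Effective rate on net proceeds: 20,706.13 / 19,580 − 1 = 0.057514 = 5.751%.

5.751%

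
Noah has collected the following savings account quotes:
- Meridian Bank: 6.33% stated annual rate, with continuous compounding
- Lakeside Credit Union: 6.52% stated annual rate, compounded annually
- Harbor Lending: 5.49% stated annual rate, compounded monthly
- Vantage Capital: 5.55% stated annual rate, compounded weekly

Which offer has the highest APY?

Meridian Bank

Meridian Bank: e^0.0633 − 1 = 6.535%
Lakeside Credit Union: compounded annually, EAR = 6.520%
Harbor Lending: (1 + 0.0549/12)^12 − 1 = 5.630%
Vantage Capital: (1 + 0.0555/52)^52 − 1 = 5.704%
The highest effective annual rate is Meridian Bank at 6.535%.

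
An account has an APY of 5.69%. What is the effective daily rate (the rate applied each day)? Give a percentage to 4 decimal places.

The per-day rate i satisfies (1 + i)^365 = 1 + 0.0569.
i = 1.0569^(1/365) − 1 = 0.0001516 = 0.0152%.

0.0152%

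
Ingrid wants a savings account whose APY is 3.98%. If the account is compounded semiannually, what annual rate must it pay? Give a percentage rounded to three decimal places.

3.941%

(1 + r/2)^2 − 1 = 0.0398, so 1 + r/2 = 1.0398^(1/2).
r/2 = 0.019706, so r = 0.039412 = 3.941%.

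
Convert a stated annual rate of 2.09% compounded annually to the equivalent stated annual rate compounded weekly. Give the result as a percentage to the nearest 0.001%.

Compounded annually, EAR = nominal = 0.020900.
Solve (1 + r/52)^52 = 1.020900: r/52 = 1.020900^(1/52) − 1 = 0.000398, so r = 0.020689 = 2.069%.

2.069%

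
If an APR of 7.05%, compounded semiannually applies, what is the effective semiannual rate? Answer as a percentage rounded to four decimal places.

With a nominal annual rate compounded semiannually, the periodic rate is the nominal rate divided by 2.
i = 0.0705 / 2 = 0.0352500 = 3.5250%.

3.5250%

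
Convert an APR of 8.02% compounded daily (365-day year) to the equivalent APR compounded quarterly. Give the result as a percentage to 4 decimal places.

EAR = (1 + 0.0802/365)^365 − 1 = 0.083494.
Solve (1 + r/4)^4 = 1.083494: r/4 = 1.083494^(1/4) − 1 = 0.020250, so r = 0.081000 = 8.1000%.

8.1000%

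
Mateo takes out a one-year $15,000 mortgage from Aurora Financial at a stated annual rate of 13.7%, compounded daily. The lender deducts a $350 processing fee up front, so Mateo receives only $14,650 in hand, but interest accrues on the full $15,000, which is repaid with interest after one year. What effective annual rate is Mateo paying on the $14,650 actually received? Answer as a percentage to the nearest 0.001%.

17.420%

Amount owed after one year: 15,000 × (1 + 0.137/365)^365 = 15,000 × 1.146799 = $17,201.98.
Effective rate on net proceeds: 17,201.98 / 14,650 − 1 = 0.174197 = 17.420%.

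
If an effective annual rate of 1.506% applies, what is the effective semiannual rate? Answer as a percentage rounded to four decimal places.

0.7502%

The per-half-year rate i satisfies (1 + i)^2 = 1 + 0.01506.
i = 1.01506^(1/2) − 1 = 0.0075019 = 0.7502%.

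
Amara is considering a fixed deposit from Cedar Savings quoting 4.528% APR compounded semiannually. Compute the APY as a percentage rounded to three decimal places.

EAR = (1 + 0.04528/2)^2 − 1.
= 1.045793 − 1 = 4.579%.

4.579%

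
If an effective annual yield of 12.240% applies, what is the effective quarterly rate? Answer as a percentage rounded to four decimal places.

2.9288%

The per-quarter rate i satisfies (1 + i)^4 = 1 + 0.12240.
i = 1.12240^(1/4) − 1 = 0.0292880 = 2.9288%.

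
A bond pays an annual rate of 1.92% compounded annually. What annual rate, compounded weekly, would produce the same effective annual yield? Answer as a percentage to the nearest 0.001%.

Compounded annually, EAR = nominal = 0.019200.
Solve (1 + r/52)^52 = 1.019200: r/52 = 1.019200^(1/52) − 1 = 0.000366, so r = 0.019021 = 1.902%.

1.902%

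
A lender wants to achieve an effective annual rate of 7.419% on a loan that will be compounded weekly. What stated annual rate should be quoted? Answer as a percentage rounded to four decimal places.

(1 + r/52)^52 − 1 = 0.07419, so 1 + r/52 = 1.07419^(1/52).
r/52 = 0.001377, so r = 0.071616 = 7.1616%.

7.1616%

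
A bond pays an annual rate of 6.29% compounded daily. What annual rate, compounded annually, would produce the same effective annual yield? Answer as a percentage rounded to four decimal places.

6.4915%

EAR = (1 + 0.0629/365)^365 − 1 = 0.064915.
Compounded annually, the equivalent nominal rate is the EAR itself: 6.4915%.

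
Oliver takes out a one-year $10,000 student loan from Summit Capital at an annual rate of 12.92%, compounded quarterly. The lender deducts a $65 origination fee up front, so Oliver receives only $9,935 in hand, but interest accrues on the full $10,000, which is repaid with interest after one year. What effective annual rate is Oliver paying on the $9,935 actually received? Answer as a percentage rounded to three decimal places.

Amount owed after one year: 10,000 × (1 + 0.1292/4)^4 = 10,000 × 1.135596 = $11,355.96.
Effective rate on net proceeds: 11,355.96 / 9,935 − 1 = 0.143025 = 14.303%.

14.303%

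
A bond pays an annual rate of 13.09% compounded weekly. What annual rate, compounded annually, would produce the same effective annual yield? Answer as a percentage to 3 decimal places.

13.967%

EAR = (1 + 0.1309/52)^52 − 1 = 0.139666.
Compounded annually, the equivalent nominal rate is the EAR itself: 13.967%.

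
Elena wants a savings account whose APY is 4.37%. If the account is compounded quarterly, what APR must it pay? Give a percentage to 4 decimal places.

4.3002%

(1 + r/4)^4 − 1 = 0.0437, so 1 + r/4 = 1.0437^(1/4).
r/4 = 0.010750, so r = 0.043002 = 4.3002%.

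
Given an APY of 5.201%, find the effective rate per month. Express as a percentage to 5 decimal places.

The per-month rate i satisfies (1 + i)^12 = 1 + 0.05201.
i = 1.05201^(1/12) − 1 = 0.0042342 = 0.42342%.

0.42342%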